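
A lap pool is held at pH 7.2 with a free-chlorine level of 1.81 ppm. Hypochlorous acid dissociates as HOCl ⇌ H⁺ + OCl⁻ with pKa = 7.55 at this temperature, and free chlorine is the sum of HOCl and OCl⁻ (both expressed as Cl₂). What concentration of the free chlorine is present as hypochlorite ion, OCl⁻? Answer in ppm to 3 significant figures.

[OCl⁻]/[HOCl] = 10^(pH − pKa) = 10^(7.2 − 7.55) = 10^-0.35 = 0.4467.
Fraction as HOCl = 1 / (1 + 0.4467) = 0.6912.
OCl⁻ = (1 − 0.6912) × 1.81 ppm = 0.5589 ppm.

0.559 ppm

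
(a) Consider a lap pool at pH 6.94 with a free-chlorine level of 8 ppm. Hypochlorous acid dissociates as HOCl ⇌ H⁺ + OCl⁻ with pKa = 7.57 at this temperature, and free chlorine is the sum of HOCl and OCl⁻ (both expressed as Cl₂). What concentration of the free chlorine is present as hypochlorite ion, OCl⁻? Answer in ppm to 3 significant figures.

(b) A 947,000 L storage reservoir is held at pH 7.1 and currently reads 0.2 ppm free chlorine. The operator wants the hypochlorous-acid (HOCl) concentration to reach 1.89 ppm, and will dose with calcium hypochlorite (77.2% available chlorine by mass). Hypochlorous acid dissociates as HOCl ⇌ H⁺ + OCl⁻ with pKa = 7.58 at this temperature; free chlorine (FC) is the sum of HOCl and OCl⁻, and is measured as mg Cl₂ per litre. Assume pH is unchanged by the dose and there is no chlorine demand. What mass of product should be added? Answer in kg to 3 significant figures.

(a) [OCl⁻]/[HOCl] = 10^(pH − pKa) = 10^(6.94 − 7.57) = 10^-0.63 = 0.2344.
(a) Fraction as HOCl = 1 / (1 + 0.2344) = 0.8101.
(a) OCl⁻ = (1 − 0.8101) × 8 ppm = 1.519 ppm.

(b) [OCl⁻]/[HOCl] = 10^(pH − pKa) = 10^(7.1 − 7.58) = 0.3311; fraction as HOCl = 1/(1 + 0.3311) = 0.7512.
(b) Free chlorine required for 1.89 ppm HOCl: 1.89 / 0.7512 = 2.516 ppm.
(b) FC to add: 2.516 − 0.2 = 2.316 mg/L as Cl₂.
(b) Cl₂ equivalent: 2.316 mg/L × 947,000 L = 2193 g.
(b) Product at 77.2% available Cl: 2193 / 0.772 = 2841 g.

(a) 1.52 ppm; (b) 2.84 kg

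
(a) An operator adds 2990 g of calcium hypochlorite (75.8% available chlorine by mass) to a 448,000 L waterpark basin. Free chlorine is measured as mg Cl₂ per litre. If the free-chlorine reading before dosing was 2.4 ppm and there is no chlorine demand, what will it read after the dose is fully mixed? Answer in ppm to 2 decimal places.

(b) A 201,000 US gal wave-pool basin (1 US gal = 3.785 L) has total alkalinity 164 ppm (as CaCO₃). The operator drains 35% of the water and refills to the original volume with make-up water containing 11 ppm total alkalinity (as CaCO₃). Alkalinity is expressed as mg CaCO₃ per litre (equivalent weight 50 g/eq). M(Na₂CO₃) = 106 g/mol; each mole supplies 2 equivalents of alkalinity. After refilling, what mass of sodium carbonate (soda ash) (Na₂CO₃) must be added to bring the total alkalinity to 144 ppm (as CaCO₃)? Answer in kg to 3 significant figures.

(a) 7.46 ppm; (b) 27.1 kg

(a) Available chlorine delivered: 2990 g × 0.758 = 2266 g as Cl₂.
(a) Concentration rise: 2266 g / 448,000 L = 5.059 mg/L = 5.06 ppm.
(a) Final FC: 2.4 + 5.06 = 7.46 ppm.

(b) Volume: 201,000 US gal × 3.785 L/gal = 760,785 L.
(b) After draining 35% and refilling: 164 × 0.65 + 11 × 0.35 = 110.45 ppm.
(b) Deficit to target: 144 − 110.45 = 33.55 mg/L.
(b) As CaCO₃: 33.55 mg/L × 760,785 L = 25,520 g; ÷ 50 g/eq ÷ 2 = 255.2 mol Na₂CO₃.
(b) Mass: 255.2 × 106 = 27,060 g.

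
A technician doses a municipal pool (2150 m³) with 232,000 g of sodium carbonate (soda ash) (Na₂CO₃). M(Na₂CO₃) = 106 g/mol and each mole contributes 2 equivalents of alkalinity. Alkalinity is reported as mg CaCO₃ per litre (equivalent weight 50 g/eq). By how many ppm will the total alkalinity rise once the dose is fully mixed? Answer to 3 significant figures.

Volume: 2150 m³ = 2,150,000 L.
Moles of Na₂CO₃: 232,000 g ÷ 106 g/mol = 2189 mol → 4377 eq of alkalinity.
As CaCO₃: 4377 eq × 50 g/eq = 218,900 g.
Rise: 218,900 g / 2,150,000 L × 1000 = 101.8 mg/L.

102 ppm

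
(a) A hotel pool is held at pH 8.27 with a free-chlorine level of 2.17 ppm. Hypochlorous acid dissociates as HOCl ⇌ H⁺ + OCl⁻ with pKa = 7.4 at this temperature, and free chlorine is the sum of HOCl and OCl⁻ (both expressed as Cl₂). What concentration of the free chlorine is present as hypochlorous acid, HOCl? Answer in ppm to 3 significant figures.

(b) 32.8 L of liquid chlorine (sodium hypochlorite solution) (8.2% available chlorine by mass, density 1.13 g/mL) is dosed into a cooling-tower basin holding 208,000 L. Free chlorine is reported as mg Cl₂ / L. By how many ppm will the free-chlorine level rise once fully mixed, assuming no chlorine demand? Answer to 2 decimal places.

(a) [OCl⁻]/[HOCl] = 10^(pH − pKa) = 10^(8.27 − 7.4) = 10^0.87 = 7.413.
(a) Fraction as HOCl = 1 / (1 + 7.413) = 0.1189.
(a) HOCl = 0.1189 × 2.17 ppm = 0.2579 ppm.

(b) Mass of solution: 32.8 L × 1000 mL/L × 1.13 g/mL = 37,060 g.
(b) Available chlorine delivered: 37,060 g × 0.082 = 3039 g as Cl₂.
(b) Concentration rise: 3039 g / 208,000 L = 14.61 mg/L = 14.61 ppm.

(a) 0.258 ppm; (b) 14.61 ppm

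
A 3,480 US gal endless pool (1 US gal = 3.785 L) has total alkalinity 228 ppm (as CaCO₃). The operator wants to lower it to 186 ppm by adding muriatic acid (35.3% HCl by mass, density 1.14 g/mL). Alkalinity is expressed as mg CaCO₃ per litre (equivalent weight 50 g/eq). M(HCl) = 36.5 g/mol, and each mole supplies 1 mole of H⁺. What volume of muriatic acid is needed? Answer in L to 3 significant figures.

1.00 L

Volume: 3,480 US gal × 3.785 L/gal = 13,172 L.
Alkalinity to neutralize: (228 − 186) = 42 mg/L as CaCO₃ × 13,172 L = 553.2 g as CaCO₃.
Equivalents of H⁺ required: 553.2 ÷ 50 g/eq = 11.06 eq = 11.06 mol HCl.
Mass of HCl: 11.06 × 36.5 = 403.8 g.
Mass of 35.3% solution: 403.8 / 0.353 = 1144 g.
Volume: 1144 g ÷ 1.14 g/mL = 1004 mL.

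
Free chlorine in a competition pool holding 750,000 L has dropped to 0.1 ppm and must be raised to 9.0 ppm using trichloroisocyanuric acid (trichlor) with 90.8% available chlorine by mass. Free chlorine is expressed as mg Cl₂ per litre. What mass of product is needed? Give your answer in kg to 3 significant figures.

7.35 kg

Chlorine deficit: 9.0 − 0.1 = 8.9 ppm = 8.9 mg/L as Cl₂.
Cl₂ equivalent needed: 8.9 mg/L × 750,000 L = 6,675,000 mg = 6675 g.
Product at 90.8% available chlorine: 6675 / 0.908 = 7351 g.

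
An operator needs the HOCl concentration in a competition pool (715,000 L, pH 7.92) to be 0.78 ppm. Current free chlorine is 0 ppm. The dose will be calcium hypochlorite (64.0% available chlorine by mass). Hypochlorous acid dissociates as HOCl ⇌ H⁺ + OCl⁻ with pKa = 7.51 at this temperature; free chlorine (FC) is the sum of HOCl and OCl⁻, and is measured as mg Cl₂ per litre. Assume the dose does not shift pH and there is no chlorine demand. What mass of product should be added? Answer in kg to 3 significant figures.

3.11 kg

[OCl⁻]/[HOCl] = 10^(pH − pKa) = 10^(7.92 − 7.51) = 2.57; fraction as HOCl = 1/(1 + 2.57) = 0.2801.
Free chlorine required for 0.78 ppm HOCl: 0.78 / 0.2801 = 2.785 ppm.
FC to add: 2.785 − 0 = 2.785 mg/L as Cl₂.
Cl₂ equivalent: 2.785 mg/L × 715,000 L = 1991 g.
Product at 64.0% available Cl: 1991 / 0.64 = 3111 g.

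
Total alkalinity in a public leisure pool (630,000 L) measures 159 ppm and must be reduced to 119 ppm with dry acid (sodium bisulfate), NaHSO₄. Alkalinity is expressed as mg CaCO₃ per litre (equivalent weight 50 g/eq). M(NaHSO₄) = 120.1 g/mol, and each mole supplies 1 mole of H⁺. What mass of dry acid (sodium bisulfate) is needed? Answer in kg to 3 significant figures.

Alkalinity to neutralize: (159 − 119) = 40 mg/L as CaCO₃ × 630,000 L = 25,200 g as CaCO₃.
Equivalents of H⁺ required: 25,200 ÷ 50 g/eq = 504 eq = 504 mol NaHSO₄.
Mass of NaHSO₄: 504 × 120.1 = 60,530 g.

60.5 kg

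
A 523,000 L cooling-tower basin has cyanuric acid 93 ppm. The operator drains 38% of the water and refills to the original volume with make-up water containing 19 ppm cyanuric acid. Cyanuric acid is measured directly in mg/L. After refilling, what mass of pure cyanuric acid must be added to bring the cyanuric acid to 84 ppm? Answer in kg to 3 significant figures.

10.0 kg

After draining 38% and refilling: 93 × 0.62 + 19 × 0.38 = 64.88 ppm.
Deficit to target: 84 − 64.88 = 19.12 mg/L.
Mass: 19.12 mg/L × 523,000 L = 10,000 g cyanuric acid.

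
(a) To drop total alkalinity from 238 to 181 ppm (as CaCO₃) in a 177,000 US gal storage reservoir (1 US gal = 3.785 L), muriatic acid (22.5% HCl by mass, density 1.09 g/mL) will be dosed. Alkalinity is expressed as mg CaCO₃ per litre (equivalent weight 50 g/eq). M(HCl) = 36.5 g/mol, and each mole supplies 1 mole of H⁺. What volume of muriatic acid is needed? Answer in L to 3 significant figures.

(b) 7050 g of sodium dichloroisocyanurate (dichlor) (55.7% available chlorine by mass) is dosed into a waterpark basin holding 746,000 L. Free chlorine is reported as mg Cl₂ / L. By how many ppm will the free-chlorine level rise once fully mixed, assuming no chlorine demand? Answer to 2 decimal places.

(a) Volume: 177,000 US gal × 3.785 L/gal = 669,945 L.
(a) Alkalinity to neutralize: (238 − 181) = 57 mg/L as CaCO₃ × 669,945 L = 38,190 g as CaCO₃.
(a) Equivalents of H⁺ required: 38,190 ÷ 50 g/eq = 763.7 eq = 763.7 mol HCl.
(a) Mass of HCl: 763.7 × 36.5 = 27,880 g.
(a) Mass of 22.5% solution: 27,880 / 0.225 = 123,900 g.
(a) Volume: 123,900 g ÷ 1.09 g/mL = 113,700 mL.

(b) Available chlorine delivered: 7050 g × 0.557 = 3927 g as Cl₂.
(b) Concentration rise: 3927 g / 746,000 L = 5.264 mg/L = 5.26 ppm.

(a) 114 L; (b) 5.26 ppm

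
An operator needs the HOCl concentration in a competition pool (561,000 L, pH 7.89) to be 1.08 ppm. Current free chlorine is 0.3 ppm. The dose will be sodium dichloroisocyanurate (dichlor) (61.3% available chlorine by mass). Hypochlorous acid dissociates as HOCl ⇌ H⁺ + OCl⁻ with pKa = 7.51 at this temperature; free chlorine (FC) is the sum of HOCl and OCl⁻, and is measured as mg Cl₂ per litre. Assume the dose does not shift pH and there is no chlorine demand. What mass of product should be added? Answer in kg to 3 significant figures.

[OCl⁻]/[HOCl] = 10^(pH − pKa) = 10^(7.89 − 7.51) = 2.399; fraction as HOCl = 1/(1 + 2.399) = 0.2942.
Free chlorine required for 1.08 ppm HOCl: 1.08 / 0.2942 = 3.671 ppm.
FC to add: 3.671 − 0.3 = 3.371 mg/L as Cl₂.
Cl₂ equivalent: 3.371 mg/L × 561,000 L = 1891 g.
Product at 61.3% available Cl: 1891 / 0.613 = 3085 g.

3.08 kg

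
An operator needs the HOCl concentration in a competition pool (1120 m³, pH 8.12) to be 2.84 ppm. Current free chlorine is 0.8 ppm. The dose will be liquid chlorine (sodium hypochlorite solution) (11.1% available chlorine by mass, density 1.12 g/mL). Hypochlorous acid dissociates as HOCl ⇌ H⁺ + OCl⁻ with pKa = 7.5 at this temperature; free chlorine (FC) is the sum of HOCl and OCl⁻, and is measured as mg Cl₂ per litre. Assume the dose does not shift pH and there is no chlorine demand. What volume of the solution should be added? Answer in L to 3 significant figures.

125 L

Volume: 1120 m³ = 1,120,000 L.
[OCl⁻]/[HOCl] = 10^(pH − pKa) = 10^(8.12 − 7.5) = 4.169; fraction as HOCl = 1/(1 + 4.169) = 0.1935.
Free chlorine required for 2.84 ppm HOCl: 2.84 / 0.1935 = 14.68 ppm.
FC to add: 14.68 − 0.8 = 13.88 mg/L as Cl₂.
Cl₂ equivalent: 13.88 mg/L × 1,120,000 L = 15,540 g.
Product at 11.1% available Cl: 15,540 / 0.111 = 140,000 g.
Volume: 140,000 g ÷ 1.12 g/mL = 125,000 mL.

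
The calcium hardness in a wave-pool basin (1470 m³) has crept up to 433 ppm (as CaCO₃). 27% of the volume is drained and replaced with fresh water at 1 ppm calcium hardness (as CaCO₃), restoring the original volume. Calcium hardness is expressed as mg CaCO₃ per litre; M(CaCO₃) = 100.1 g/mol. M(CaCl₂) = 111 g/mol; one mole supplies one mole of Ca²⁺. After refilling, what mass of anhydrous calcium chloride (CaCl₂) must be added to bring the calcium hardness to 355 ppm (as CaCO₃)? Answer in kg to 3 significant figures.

63.0 kg

Volume: 1470 m³ = 1,470,000 L.
After draining 27% and refilling: 433 × 0.73 + 1 × 0.27 = 316.36 ppm.
Deficit to target: 355 − 316.36 = 38.64 mg/L.
As CaCO₃: 38.64 mg/L × 1,470,000 L = 56,800 g; ÷ 100.1 = 567.4 mol Ca²⁺.
Mass: 567.4 × 111 = 62,990 g.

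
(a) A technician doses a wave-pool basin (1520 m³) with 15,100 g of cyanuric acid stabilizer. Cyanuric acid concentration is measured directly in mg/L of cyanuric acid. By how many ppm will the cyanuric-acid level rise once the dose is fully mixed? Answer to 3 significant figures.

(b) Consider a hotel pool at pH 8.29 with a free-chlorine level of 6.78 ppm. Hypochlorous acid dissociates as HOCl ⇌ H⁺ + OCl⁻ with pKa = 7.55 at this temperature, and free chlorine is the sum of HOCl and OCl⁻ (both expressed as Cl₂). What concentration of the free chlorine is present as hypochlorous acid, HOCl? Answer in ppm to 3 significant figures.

(a) 9.93 ppm; (b) 1.04 ppm

(a) Volume: 1520 m³ = 1,520,000 L.
(a) Rise: 15,100 g / 1,520,000 L × 1000 = 9.934 mg/L.

(b) [OCl⁻]/[HOCl] = 10^(pH − pKa) = 10^(8.29 − 7.55) = 10^0.74 = 5.495.
(b) Fraction as HOCl = 1 / (1 + 5.495) = 0.154.
(b) HOCl = 0.154 × 6.78 ppm = 1.044 ppm.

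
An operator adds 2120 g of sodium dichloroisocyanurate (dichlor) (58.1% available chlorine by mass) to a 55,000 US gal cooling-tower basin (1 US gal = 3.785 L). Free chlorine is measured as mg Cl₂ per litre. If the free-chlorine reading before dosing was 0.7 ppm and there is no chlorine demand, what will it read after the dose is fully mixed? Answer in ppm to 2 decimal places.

Volume: 55,000 US gal × 3.785 L/gal = 208,175 L.
Available chlorine delivered: 2120 g × 0.581 = 1232 g as Cl₂.
Concentration rise: 1232 g / 208,175 L = 5.917 mg/L = 5.92 ppm.
Final FC: 0.7 + 5.92 = 6.62 ppm.

6.62 ppm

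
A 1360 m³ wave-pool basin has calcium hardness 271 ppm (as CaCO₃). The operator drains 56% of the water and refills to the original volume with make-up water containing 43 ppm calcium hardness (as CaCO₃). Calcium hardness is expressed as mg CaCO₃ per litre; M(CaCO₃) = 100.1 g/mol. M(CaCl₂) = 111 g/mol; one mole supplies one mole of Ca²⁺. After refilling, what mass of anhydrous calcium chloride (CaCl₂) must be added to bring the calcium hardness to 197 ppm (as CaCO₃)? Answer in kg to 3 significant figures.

Volume: 1360 m³ = 1,360,000 L.
After draining 56% and refilling: 271 × 0.44 + 43 × 0.56 = 143.32 ppm.
Deficit to target: 197 − 143.32 = 53.68 mg/L.
As CaCO₃: 53.68 mg/L × 1,360,000 L = 73,000 g; ÷ 100.1 = 729.3 mol Ca²⁺.
Mass: 729.3 × 111 = 80,950 g.

81.0 kg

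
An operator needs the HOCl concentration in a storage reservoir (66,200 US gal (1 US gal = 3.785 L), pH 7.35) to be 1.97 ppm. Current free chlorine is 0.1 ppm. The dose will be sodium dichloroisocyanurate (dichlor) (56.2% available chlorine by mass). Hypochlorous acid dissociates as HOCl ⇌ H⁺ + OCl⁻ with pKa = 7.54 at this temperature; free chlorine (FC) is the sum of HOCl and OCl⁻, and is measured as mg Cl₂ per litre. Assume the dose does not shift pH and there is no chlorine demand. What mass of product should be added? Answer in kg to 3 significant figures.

1.40 kg

Volume: 66,200 US gal × 3.785 L/gal = 250,567 L.
[OCl⁻]/[HOCl] = 10^(pH − pKa) = 10^(7.35 − 7.54) = 0.6457; fraction as HOCl = 1/(1 + 0.6457) = 0.6077.
Free chlorine required for 1.97 ppm HOCl: 1.97 / 0.6077 = 3.242 ppm.
FC to add: 3.242 − 0.1 = 3.142 mg/L as Cl₂.
Cl₂ equivalent: 3.142 mg/L × 250,567 L = 787.3 g.
Product at 56.2% available Cl: 787.3 / 0.562 = 1401 g.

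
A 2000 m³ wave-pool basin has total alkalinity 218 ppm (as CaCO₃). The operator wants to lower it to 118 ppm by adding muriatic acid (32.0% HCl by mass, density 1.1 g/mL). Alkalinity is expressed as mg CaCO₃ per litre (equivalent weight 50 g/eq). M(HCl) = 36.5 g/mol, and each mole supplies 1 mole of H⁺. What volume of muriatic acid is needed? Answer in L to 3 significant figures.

415 L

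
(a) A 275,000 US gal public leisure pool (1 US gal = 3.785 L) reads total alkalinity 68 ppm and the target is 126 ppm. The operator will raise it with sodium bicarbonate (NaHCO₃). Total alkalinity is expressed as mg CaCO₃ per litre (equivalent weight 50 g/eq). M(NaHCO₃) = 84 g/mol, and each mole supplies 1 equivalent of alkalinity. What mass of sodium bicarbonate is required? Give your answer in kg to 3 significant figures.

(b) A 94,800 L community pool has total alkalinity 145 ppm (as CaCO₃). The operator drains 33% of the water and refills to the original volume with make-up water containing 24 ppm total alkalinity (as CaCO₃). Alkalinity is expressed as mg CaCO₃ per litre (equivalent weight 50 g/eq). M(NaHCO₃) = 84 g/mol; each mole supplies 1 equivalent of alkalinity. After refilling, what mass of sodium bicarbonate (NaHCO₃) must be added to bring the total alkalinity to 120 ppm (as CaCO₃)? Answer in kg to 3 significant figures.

(a) 101 kg; (b) 2.38 kg

(a) Volume: 275,000 US gal × 3.785 L/gal = 1,040,875 L.
(a) Alkalinity to add: (126 − 68) = 58 mg/L as CaCO₃ × 1,040,875 L = 60,370 g as CaCO₃.
(a) Equivalents: 60,370 g ÷ 50 g/eq = 1207 eq.
(a) NaHCO₃ supplies 1 eq per mole → 1207 mol.
(a) Mass: 1207 mol × 84 g/mol = 101,400 g.

(b) After draining 33% and refilling: 145 × 0.67 + 24 × 0.33 = 105.07 ppm.
(b) Deficit to target: 120 − 105.07 = 14.93 mg/L.
(b) As CaCO₃: 14.93 mg/L × 94,800 L = 1415 g; ÷ 50 g/eq ÷ 1 = 28.31 mol NaHCO₃.
(b) Mass: 28.31 × 84 = 2378 g.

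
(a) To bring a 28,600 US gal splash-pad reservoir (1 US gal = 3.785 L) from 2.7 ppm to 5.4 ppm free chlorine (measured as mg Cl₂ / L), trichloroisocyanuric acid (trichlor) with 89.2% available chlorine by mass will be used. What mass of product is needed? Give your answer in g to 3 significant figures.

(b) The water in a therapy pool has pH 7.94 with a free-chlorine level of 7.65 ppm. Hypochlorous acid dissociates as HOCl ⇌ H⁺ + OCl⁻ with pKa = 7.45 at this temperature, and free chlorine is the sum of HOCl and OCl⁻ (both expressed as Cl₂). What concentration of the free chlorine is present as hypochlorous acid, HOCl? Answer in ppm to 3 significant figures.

(a) 328 g; (b) 1.87 ppm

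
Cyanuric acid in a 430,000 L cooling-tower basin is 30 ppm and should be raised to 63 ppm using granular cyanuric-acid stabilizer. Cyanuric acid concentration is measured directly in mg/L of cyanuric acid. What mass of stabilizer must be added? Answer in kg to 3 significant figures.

14.2 kg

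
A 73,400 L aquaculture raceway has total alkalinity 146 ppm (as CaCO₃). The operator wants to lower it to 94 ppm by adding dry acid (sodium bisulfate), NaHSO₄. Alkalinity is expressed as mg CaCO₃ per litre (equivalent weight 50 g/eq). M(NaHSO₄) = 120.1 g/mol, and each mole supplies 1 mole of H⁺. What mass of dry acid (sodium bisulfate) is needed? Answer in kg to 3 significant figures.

Alkalinity to neutralize: (146 − 94) = 52 mg/L as CaCO₃ × 73,400 L = 3817 g as CaCO₃.
Equivalents of H⁺ required: 3817 ÷ 50 g/eq = 76.34 eq = 76.34 mol NaHSO₄.
Mass of NaHSO₄: 76.34 × 120.1 = 9168 g.

9.17 kg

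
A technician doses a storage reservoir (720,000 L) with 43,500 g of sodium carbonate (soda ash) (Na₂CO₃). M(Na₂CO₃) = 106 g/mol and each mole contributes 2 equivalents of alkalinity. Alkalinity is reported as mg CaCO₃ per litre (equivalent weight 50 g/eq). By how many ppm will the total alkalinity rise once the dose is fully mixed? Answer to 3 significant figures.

57.0 ppm

Moles of Na₂CO₃: 43,500 g ÷ 106 g/mol = 410.4 mol → 820.8 eq of alkalinity.
As CaCO₃: 820.8 eq × 50 g/eq = 41,040 g.
Rise: 41,040 g / 720,000 L × 1000 = 57 mg/L.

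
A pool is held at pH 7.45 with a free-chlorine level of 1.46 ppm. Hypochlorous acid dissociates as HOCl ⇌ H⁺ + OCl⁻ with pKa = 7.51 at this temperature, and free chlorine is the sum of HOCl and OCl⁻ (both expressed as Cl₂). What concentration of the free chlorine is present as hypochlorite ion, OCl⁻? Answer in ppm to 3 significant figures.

[OCl⁻]/[HOCl] = 10^(pH − pKa) = 10^(7.45 − 7.51) = 10^-0.06 = 0.871.
Fraction as HOCl = 1 / (1 + 0.871) = 0.5345.
OCl⁻ = (1 − 0.5345) × 1.46 ppm = 0.6797 ppm.

0.680 ppm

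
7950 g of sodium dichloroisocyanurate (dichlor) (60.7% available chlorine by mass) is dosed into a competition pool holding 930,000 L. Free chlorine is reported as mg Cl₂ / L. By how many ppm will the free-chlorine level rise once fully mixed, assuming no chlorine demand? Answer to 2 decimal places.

5.19 ppm

Available chlorine delivered: 7950 g × 0.607 = 4826 g as Cl₂.
Concentration rise: 4826 g / 930,000 L = 5.189 mg/L = 5.19 ppm.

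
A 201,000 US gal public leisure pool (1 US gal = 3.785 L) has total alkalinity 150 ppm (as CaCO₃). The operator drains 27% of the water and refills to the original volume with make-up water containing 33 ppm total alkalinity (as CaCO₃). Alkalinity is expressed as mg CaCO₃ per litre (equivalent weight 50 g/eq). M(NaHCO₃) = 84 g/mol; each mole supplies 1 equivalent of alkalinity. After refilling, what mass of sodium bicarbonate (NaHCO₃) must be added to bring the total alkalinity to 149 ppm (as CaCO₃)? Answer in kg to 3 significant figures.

Volume: 201,000 US gal × 3.785 L/gal = 760,785 L.
After draining 27% and refilling: 150 × 0.73 + 33 × 0.27 = 118.41 ppm.
Deficit to target: 149 − 118.41 = 30.59 mg/L.
As CaCO₃: 30.59 mg/L × 760,785 L = 23,270 g; ÷ 50 g/eq ÷ 1 = 465.4 mol NaHCO₃.
Mass: 465.4 × 84 = 39,100 g.

39.1 kg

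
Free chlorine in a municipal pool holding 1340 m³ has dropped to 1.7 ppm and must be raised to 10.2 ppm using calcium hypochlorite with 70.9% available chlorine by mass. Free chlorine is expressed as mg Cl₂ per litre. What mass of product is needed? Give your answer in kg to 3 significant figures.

16.1 kg

Volume: 1340 m³ = 1,340,000 L.
Chlorine deficit: 10.2 − 1.7 = 8.5 ppm = 8.5 mg/L as Cl₂.
Cl₂ equivalent needed: 8.5 mg/L × 1,340,000 L = 11,390,000 mg = 11,390 g.
Product at 70.9% available chlorine: 11,390 / 0.709 = 16,060 g.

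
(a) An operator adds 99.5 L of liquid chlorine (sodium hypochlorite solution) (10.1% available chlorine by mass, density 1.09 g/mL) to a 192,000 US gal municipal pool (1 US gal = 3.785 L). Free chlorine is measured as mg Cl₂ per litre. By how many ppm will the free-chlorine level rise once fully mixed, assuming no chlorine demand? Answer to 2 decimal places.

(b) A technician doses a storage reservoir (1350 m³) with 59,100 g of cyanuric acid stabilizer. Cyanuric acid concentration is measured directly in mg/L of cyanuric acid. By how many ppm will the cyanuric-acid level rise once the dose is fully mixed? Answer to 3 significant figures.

(a) Volume: 192,000 US gal × 3.785 L/gal = 726,720 L.
(a) Mass of solution: 99.5 L × 1000 mL/L × 1.09 g/mL = 108,500 g.
(a) Available chlorine delivered: 108,500 g × 0.101 = 10,950 g as Cl₂.
(a) Concentration rise: 10,950 g / 726,720 L = 15.07 mg/L = 15.07 ppm.

(b) Volume: 1350 m³ = 1,350,000 L.
(b) Rise: 59,100 g / 1,350,000 L × 1000 = 43.78 mg/L.

(a) 15.07 ppm; (b) 43.8 ppm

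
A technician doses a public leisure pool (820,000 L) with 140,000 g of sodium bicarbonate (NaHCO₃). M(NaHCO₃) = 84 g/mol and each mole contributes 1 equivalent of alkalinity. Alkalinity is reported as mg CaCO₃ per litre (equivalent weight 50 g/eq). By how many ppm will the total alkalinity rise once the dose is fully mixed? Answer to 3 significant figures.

102 ppm

Moles of NaHCO₃: 140,000 g ÷ 84 g/mol = 1667 mol → 1667 eq of alkalinity.
As CaCO₃: 1667 eq × 50 g/eq = 83,330 g.
Rise: 83,330 g / 820,000 L × 1000 = 101.6 mg/L.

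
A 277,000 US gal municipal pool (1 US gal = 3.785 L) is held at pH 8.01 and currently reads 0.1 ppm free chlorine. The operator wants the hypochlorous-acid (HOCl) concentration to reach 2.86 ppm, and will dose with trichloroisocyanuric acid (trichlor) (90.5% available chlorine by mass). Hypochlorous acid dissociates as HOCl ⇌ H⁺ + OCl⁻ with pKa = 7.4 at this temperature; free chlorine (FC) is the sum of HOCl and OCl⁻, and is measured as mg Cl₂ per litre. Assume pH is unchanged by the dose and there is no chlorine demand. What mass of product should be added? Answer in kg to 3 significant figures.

16.7 kg

Volume: 277,000 US gal × 3.785 L/gal = 1,048,445 L.
[OCl⁻]/[HOCl] = 10^(pH − pKa) = 10^(8.01 − 7.4) = 4.074; fraction as HOCl = 1/(1 + 4.074) = 0.1971.
Free chlorine required for 2.86 ppm HOCl: 2.86 / 0.1971 = 14.51 ppm.
FC to add: 14.51 − 0.1 = 14.41 mg/L as Cl₂.
Cl₂ equivalent: 14.41 mg/L × 1,048,445 L = 15,110 g.
Product at 90.5% available Cl: 15,110 / 0.905 = 16,700 g.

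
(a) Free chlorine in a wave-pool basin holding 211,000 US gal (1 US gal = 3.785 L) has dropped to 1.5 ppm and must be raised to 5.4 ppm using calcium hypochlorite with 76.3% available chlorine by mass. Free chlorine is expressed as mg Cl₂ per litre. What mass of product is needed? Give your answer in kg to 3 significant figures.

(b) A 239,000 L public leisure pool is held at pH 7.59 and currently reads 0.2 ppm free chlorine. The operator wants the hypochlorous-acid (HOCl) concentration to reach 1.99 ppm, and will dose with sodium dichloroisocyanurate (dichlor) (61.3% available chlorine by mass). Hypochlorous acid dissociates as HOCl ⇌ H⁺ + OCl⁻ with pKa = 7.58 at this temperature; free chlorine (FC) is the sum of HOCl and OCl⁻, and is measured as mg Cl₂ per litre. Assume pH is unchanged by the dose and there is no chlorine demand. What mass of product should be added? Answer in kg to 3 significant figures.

(a) 4.08 kg; (b) 1.49 kg

(a) Volume: 211,000 US gal × 3.785 L/gal = 798,635 L.
(a) Chlorine deficit: 5.4 − 1.5 = 3.9 ppm = 3.9 mg/L as Cl₂.
(a) Cl₂ equivalent needed: 3.9 mg/L × 798,635 L = 3,115,000 mg = 3115 g.
(a) Product at 76.3% available chlorine: 3115 / 0.763 = 4082 g.

(b) [OCl⁻]/[HOCl] = 10^(pH − pKa) = 10^(7.59 − 7.58) = 1.023; fraction as HOCl = 1/(1 + 1.023) = 0.4942.
(b) Free chlorine required for 1.99 ppm HOCl: 1.99 / 0.4942 = 4.026 ppm.
(b) FC to add: 4.026 − 0.2 = 3.826 mg/L as Cl₂.
(b) Cl₂ equivalent: 3.826 mg/L × 239,000 L = 914.5 g.
(b) Product at 61.3% available Cl: 914.5 / 0.613 = 1492 g.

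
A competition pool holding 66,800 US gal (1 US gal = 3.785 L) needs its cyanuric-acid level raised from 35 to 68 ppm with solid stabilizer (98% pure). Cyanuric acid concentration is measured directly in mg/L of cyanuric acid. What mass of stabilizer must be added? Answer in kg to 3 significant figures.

8.51 kg

Volume: 66,800 US gal × 3.785 L/gal = 252,838 L.
CYA to add: (68 − 35) = 33 mg/L × 252,838 L = 8344 g cyanuric acid.
At 98% purity: 8344 / 0.98 = 8514 g product.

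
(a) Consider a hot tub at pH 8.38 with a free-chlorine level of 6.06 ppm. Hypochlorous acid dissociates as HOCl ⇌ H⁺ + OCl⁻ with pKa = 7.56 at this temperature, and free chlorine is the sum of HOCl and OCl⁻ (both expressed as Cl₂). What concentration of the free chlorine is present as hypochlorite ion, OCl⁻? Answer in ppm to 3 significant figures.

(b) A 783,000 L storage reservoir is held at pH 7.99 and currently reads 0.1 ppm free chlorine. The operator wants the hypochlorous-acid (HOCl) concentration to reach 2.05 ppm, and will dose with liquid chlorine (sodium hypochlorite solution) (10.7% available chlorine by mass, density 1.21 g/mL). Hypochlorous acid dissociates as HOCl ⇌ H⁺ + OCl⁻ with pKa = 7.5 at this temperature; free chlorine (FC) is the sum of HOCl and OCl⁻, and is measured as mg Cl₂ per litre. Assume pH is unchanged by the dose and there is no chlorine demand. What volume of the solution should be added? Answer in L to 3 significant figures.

(a) [OCl⁻]/[HOCl] = 10^(pH − pKa) = 10^(8.38 − 7.56) = 10^0.82 = 6.607.
(a) Fraction as HOCl = 1 / (1 + 6.607) = 0.1315.
(a) OCl⁻ = (1 − 0.1315) × 6.06 ppm = 5.263 ppm.

(b) [OCl⁻]/[HOCl] = 10^(pH − pKa) = 10^(7.99 − 7.5) = 3.09; fraction as HOCl = 1/(1 + 3.09) = 0.2445.
(b) Free chlorine required for 2.05 ppm HOCl: 2.05 / 0.2445 = 8.385 ppm.
(b) FC to add: 8.385 − 0.1 = 8.285 mg/L as Cl₂.
(b) Cl₂ equivalent: 8.285 mg/L × 783,000 L = 6487 g.
(b) Product at 10.7% available Cl: 6487 / 0.107 = 60,630 g.
(b) Volume: 60,630 g ÷ 1.21 g/mL = 50,110 mL.

(a) 5.26 ppm; (b) 50.1 L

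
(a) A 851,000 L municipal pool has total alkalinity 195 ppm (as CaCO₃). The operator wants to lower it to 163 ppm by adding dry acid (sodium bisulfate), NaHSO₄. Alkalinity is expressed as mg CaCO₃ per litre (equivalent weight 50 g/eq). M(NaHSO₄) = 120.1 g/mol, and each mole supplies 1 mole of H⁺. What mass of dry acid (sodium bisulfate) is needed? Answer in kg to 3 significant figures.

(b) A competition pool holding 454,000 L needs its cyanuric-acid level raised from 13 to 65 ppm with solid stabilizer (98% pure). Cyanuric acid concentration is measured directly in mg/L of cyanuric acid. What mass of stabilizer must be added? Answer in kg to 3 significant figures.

(a) 65.4 kg; (b) 24.1 kg

(a) Alkalinity to neutralize: (195 − 163) = 32 mg/L as CaCO₃ × 851,000 L = 27,230 g as CaCO₃.
(a) Equivalents of H⁺ required: 27,230 ÷ 50 g/eq = 544.6 eq = 544.6 mol NaHSO₄.
(a) Mass of NaHSO₄: 544.6 × 120.1 = 65,410 g.

(b) CYA to add: (65 − 13) = 52 mg/L × 454,000 L = 23,610 g cyanuric acid.
(b) At 98% purity: 23,610 / 0.98 = 24,090 g product.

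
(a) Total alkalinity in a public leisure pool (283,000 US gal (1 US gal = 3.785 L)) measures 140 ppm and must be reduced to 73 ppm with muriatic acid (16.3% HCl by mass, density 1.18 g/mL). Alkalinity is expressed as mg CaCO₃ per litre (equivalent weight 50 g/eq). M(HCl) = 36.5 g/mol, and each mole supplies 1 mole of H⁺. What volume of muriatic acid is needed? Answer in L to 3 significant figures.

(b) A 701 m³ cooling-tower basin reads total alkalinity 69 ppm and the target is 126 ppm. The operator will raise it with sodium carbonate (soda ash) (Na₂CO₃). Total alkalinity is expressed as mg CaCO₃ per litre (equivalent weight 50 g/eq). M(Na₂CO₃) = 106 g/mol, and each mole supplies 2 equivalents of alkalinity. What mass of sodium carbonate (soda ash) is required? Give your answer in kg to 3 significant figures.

(a) Volume: 283,000 US gal × 3.785 L/gal = 1,071,155 L.
(a) Alkalinity to neutralize: (140 − 73) = 67 mg/L as CaCO₃ × 1,071,155 L = 71,770 g as CaCO₃.
(a) Equivalents of H⁺ required: 71,770 ÷ 50 g/eq = 1435 eq = 1435 mol HCl.
(a) Mass of HCl: 1435 × 36.5 = 52,390 g.
(a) Mass of 16.3% solution: 52,390 / 0.163 = 321,400 g.
(a) Volume: 321,400 g ÷ 1.18 g/mL = 272,400 mL.

(b) Volume: 701 m³ = 701,000 L.
(b) Alkalinity to add: (126 − 69) = 57 mg/L as CaCO₃ × 701,000 L = 39,960 g as CaCO₃.
(b) Equivalents: 39,960 g ÷ 50 g/eq = 799.1 eq.
(b) Each mole of Na₂CO₃ supplies 2 eq, so 799.1 / 2 = 399.6 mol.
(b) Mass: 399.6 mol × 106 g/mol = 42,350 g.

(a) 272 L; (b) 42.4 kg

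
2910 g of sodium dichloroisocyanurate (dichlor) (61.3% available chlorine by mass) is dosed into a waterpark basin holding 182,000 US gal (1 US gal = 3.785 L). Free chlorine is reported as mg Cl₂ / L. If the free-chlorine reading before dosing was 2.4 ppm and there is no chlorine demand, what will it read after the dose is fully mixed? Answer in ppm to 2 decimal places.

4.99 ppm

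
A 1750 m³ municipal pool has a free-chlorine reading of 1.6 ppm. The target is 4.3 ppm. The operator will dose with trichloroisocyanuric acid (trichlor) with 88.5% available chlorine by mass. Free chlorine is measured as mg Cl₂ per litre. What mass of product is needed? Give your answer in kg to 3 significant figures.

5.34 kg

Volume: 1750 m³ = 1,750,000 L.
Chlorine deficit: 4.3 − 1.6 = 2.7 ppm = 2.7 mg/L as Cl₂.
Cl₂ equivalent needed: 2.7 mg/L × 1,750,000 L = 4,725,000 mg = 4725 g.
Product at 88.5% available chlorine: 4725 / 0.885 = 5339 g.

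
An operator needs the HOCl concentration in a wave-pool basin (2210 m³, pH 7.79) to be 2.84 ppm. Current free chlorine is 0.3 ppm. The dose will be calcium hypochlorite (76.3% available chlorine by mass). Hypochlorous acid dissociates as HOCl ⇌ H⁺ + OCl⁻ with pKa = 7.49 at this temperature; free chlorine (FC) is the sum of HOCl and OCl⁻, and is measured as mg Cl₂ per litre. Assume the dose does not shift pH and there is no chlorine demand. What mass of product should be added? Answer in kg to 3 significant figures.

23.8 kg

Volume: 2210 m³ = 2,210,000 L.
[OCl⁻]/[HOCl] = 10^(pH − pKa) = 10^(7.79 − 7.49) = 1.995; fraction as HOCl = 1/(1 + 1.995) = 0.3339.
Free chlorine required for 2.84 ppm HOCl: 2.84 / 0.3339 = 8.507 ppm.
FC to add: 8.507 − 0.3 = 8.207 mg/L as Cl₂.
Cl₂ equivalent: 8.207 mg/L × 2,210,000 L = 18,140 g.
Product at 76.3% available Cl: 18,140 / 0.763 = 23,770 g.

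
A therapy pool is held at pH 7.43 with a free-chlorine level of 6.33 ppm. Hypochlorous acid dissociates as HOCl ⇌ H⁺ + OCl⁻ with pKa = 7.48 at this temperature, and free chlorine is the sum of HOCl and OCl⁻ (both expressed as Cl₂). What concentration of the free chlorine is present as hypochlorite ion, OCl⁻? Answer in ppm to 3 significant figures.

[OCl⁻]/[HOCl] = 10^(pH − pKa) = 10^(7.43 − 7.48) = 10^-0.05 = 0.8913.
Fraction as HOCl = 1 / (1 + 0.8913) = 0.5288.
OCl⁻ = (1 − 0.5288) × 6.33 ppm = 2.983 ppm.

2.98 ppm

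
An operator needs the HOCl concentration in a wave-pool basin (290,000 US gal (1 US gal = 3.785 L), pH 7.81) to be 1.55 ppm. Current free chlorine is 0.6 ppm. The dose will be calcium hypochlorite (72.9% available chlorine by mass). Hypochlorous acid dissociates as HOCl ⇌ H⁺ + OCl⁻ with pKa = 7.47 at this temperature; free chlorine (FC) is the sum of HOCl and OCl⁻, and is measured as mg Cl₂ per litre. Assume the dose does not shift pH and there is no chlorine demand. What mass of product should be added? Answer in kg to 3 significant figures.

6.54 kg

Volume: 290,000 US gal × 3.785 L/gal = 1,097,650 L.
[OCl⁻]/[HOCl] = 10^(pH − pKa) = 10^(7.81 − 7.47) = 2.188; fraction as HOCl = 1/(1 + 2.188) = 0.3137.
Free chlorine required for 1.55 ppm HOCl: 1.55 / 0.3137 = 4.941 ppm.
FC to add: 4.941 − 0.6 = 4.341 mg/L as Cl₂.
Cl₂ equivalent: 4.341 mg/L × 1,097,650 L = 4765 g.
Product at 72.9% available Cl: 4765 / 0.729 = 6536 g.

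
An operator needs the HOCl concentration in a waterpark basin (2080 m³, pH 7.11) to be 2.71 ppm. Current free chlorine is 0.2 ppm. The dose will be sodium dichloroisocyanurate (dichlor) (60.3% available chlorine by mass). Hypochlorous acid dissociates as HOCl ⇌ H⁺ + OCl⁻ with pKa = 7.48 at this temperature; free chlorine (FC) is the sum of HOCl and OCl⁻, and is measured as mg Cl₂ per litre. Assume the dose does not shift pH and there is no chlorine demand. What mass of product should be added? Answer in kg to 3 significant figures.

Volume: 2080 m³ = 2,080,000 L.
[OCl⁻]/[HOCl] = 10^(pH − pKa) = 10^(7.11 − 7.48) = 0.4266; fraction as HOCl = 1/(1 + 0.4266) = 0.701.
Free chlorine required for 2.71 ppm HOCl: 2.71 / 0.701 = 3.866 ppm.
FC to add: 3.866 − 0.2 = 3.666 mg/L as Cl₂.
Cl₂ equivalent: 3.666 mg/L × 2,080,000 L = 7625 g.
Product at 60.3% available Cl: 7625 / 0.603 = 12,650 g.

12.6 kg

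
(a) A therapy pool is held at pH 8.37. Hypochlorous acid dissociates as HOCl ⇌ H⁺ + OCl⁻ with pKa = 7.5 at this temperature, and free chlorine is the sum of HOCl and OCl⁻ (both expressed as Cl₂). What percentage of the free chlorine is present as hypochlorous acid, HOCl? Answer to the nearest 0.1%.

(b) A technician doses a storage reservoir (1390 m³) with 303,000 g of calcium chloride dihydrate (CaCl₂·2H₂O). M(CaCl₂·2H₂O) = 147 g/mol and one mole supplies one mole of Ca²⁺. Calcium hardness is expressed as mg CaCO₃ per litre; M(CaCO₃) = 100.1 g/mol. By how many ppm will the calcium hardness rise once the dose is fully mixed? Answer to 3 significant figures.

(a) [OCl⁻]/[HOCl] = 10^(pH − pKa) = 10^(8.37 − 7.5) = 10^0.87 = 7.413.
(a) Fraction as HOCl = 1 / (1 + 7.413) = 0.1189.

(b) Volume: 1390 m³ = 1,390,000 L.
(b) Moles of Ca²⁺: 303,000 g ÷ 147 g/mol = 2061 mol.
(b) As CaCO₃: 2061 mol × 100.1 g/mol = 206,300 g.
(b) Rise: 206,300 g / 1,390,000 L × 1000 = 148.4 mg/L.

(a) 11.9%; (b) 148 ppm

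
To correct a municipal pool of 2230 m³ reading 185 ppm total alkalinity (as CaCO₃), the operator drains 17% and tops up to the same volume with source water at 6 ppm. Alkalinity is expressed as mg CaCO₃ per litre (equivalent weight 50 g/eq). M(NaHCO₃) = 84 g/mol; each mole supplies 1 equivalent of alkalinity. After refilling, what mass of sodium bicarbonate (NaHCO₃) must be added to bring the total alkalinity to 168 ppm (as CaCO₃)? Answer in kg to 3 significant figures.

Volume: 2230 m³ = 2,230,000 L.
After draining 17% and refilling: 185 × 0.83 + 6 × 0.17 = 154.57 ppm.
Deficit to target: 168 − 154.57 = 13.43 mg/L.
As CaCO₃: 13.43 mg/L × 2,230,000 L = 29,950 g; ÷ 50 g/eq ÷ 1 = 599 mol NaHCO₃.
Mass: 599 × 84 = 50,310 g.

50.3 kg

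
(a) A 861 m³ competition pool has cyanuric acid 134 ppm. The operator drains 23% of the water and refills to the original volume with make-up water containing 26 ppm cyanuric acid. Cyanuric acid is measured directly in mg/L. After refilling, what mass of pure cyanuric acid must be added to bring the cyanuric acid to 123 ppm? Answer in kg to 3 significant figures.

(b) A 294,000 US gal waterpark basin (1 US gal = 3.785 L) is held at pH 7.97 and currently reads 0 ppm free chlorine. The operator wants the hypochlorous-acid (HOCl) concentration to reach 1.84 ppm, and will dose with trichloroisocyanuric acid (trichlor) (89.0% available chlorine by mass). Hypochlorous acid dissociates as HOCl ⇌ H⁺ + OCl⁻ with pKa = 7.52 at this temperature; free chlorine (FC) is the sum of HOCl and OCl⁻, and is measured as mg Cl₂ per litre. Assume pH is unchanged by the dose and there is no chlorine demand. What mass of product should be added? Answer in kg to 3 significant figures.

(a) 11.9 kg; (b) 8.78 kg

(a) Volume: 861 m³ = 861,000 L.
(a) After draining 23% and refilling: 134 × 0.77 + 26 × 0.23 = 109.16 ppm.
(a) Deficit to target: 123 − 109.16 = 13.84 mg/L.
(a) Mass: 13.84 mg/L × 861,000 L = 11,920 g cyanuric acid.

(b) Volume: 294,000 US gal × 3.785 L/gal = 1,112,790 L.
(b) [OCl⁻]/[HOCl] = 10^(pH − pKa) = 10^(7.97 − 7.52) = 2.818; fraction as HOCl = 1/(1 + 2.818) = 0.2619.
(b) Free chlorine required for 1.84 ppm HOCl: 1.84 / 0.2619 = 7.026 ppm.
(b) FC to add: 7.026 − 0 = 7.026 mg/L as Cl₂.
(b) Cl₂ equivalent: 7.026 mg/L × 1,112,790 L = 7818 g.
(b) Product at 89.0% available Cl: 7818 / 0.89 = 8785 g.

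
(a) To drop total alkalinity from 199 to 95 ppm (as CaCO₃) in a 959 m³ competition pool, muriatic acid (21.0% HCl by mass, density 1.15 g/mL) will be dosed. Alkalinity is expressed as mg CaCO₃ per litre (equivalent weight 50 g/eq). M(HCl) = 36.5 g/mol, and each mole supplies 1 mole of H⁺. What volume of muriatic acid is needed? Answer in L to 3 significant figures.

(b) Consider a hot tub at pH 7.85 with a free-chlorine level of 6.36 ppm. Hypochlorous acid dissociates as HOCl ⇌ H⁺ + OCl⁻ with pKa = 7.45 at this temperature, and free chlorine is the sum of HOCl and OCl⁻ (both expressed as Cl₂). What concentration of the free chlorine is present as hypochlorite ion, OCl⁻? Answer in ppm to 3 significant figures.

(a) Volume: 959 m³ = 959,000 L.
(a) Alkalinity to neutralize: (199 − 95) = 104 mg/L as CaCO₃ × 959,000 L = 99,740 g as CaCO₃.
(a) Equivalents of H⁺ required: 99,740 ÷ 50 g/eq = 1995 eq = 1995 mol HCl.
(a) Mass of HCl: 1995 × 36.5 = 72,810 g.
(a) Mass of 21.0% solution: 72,810 / 0.21 = 346,700 g.
(a) Volume: 346,700 g ÷ 1.15 g/mL = 301,500 mL.

(b) [OCl⁻]/[HOCl] = 10^(pH − pKa) = 10^(7.85 − 7.45) = 10^0.40 = 2.512.
(b) Fraction as HOCl = 1 / (1 + 2.512) = 0.2847.
(b) OCl⁻ = (1 − 0.2847) × 6.36 ppm = 4.549 ppm.

(a) 301 L; (b) 4.55 ppm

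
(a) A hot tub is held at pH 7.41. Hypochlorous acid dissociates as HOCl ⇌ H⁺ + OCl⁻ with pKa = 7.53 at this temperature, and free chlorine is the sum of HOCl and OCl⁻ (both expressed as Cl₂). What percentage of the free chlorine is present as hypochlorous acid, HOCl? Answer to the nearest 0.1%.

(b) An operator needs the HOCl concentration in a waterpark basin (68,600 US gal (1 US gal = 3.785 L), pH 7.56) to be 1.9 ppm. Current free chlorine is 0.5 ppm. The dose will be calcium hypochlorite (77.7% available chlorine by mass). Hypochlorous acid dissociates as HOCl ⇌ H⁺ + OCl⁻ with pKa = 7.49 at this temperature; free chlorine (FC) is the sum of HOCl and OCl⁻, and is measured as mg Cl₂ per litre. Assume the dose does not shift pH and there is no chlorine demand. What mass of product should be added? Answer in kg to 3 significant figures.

(a) [OCl⁻]/[HOCl] = 10^(pH − pKa) = 10^(7.41 − 7.53) = 10^-0.12 = 0.7586.
(a) Fraction as HOCl = 1 / (1 + 0.7586) = 0.5686.

(b) Volume: 68,600 US gal × 3.785 L/gal = 259,651 L.
(b) [OCl⁻]/[HOCl] = 10^(pH − pKa) = 10^(7.56 − 7.49) = 1.175; fraction as HOCl = 1/(1 + 1.175) = 0.4598.
(b) Free chlorine required for 1.9 ppm HOCl: 1.9 / 0.4598 = 4.132 ppm.
(b) FC to add: 4.132 − 0.5 = 3.632 mg/L as Cl₂.
(b) Cl₂ equivalent: 3.632 mg/L × 259,651 L = 943.1 g.
(b) Product at 77.7% available Cl: 943.1 / 0.777 = 1214 g.

(a) 56.9%; (b) 1.21 kg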